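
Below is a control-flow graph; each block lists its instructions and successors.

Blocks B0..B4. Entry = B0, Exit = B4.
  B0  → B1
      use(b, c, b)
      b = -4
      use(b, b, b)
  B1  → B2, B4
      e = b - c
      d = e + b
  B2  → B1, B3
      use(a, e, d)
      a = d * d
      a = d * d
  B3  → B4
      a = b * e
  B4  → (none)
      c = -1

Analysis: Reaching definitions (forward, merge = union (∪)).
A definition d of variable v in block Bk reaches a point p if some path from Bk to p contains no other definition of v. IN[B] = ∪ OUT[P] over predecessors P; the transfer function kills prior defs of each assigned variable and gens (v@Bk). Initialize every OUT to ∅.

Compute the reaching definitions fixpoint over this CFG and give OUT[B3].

Per-block solution:
  B0:   IN={}   OUT={b@B0}
  B1:   IN={a@B2, b@B0, d@B1, e@B1}   OUT={a@B2, b@B0, d@B1, e@B1}
  B2:   IN={a@B2, b@B0, d@B1, e@B1}   OUT={a@B2, b@B0, d@B1, e@B1}
  B3:   IN={a@B2, b@B0, d@B1, e@B1}   OUT={a@B3, b@B0, d@B1, e@B1}
  B4:   IN={a@B2, a@B3, b@B0, d@B1, e@B1}   OUT={a@B2, a@B3, b@B0, c@B4, d@B1, e@B1}

Merge at B3: IN[B3] = OUT[B2] = {a@B2, b@B0, d@B1, e@B1}
Applying B3's transfer function to that IN value gives OUT[B3] (row B3 above).

Answer: {a@B3, b@B0, d@B1, e@B1}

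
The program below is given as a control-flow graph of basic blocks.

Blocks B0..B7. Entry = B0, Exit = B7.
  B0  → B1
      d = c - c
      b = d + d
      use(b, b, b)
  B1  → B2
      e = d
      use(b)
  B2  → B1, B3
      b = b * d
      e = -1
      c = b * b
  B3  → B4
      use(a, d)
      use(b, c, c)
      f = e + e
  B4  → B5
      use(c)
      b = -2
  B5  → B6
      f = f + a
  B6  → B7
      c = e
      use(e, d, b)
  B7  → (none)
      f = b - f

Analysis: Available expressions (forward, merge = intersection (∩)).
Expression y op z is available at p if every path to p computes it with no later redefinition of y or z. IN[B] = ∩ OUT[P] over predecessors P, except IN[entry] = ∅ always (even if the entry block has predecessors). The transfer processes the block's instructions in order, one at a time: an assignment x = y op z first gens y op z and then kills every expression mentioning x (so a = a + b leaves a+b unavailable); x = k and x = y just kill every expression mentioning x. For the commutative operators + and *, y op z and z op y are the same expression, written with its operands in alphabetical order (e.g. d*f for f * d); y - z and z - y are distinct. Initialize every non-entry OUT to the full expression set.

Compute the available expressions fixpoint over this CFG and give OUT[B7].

Answer: {d+d, e+e}

Working:
Fixpoint table:
  B0:   IN={}   OUT={c-c, d+d}
  B1:   IN={d+d}   OUT={d+d}
  B2:   IN={d+d}   OUT={b*b, d+d}
  B3:   IN={b*b, d+d}   OUT={b*b, d+d, e+e}
  B4:   IN={b*b, d+d, e+e}   OUT={d+d, e+e}
  B5:   IN={d+d, e+e}   OUT={d+d, e+e}
  B6:   IN={d+d, e+e}   OUT={d+d, e+e}
  B7:   IN={d+d, e+e}   OUT={d+d, e+e}

Merge at B7: IN[B7] = OUT[B6] = {d+d, e+e}
Applying B7's transfer function to that IN value gives OUT[B7] (row B7 above).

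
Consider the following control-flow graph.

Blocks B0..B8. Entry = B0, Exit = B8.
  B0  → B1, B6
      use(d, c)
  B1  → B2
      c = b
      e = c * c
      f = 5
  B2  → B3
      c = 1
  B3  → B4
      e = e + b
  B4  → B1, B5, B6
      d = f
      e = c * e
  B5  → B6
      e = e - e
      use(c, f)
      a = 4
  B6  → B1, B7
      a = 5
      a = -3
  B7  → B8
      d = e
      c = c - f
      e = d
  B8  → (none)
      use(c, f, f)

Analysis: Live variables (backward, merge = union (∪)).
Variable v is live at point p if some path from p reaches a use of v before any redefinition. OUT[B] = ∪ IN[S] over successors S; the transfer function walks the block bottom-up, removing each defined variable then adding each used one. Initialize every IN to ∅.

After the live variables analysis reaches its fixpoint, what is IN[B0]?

Per-block solution:
  B0: | IN={b, c, d, e, f} | OUT={b, c, e, f}
  B1: | IN={b} | OUT={b, e, f}
  B2: | IN={b, e, f} | OUT={b, c, e, f}
  B3: | IN={b, c, e, f} | OUT={b, c, e, f}
  B4: | IN={b, c, e, f} | OUT={b, c, e, f}
  B5: | IN={b, c, e, f} | OUT={b, c, e, f}
  B6: | IN={b, c, e, f} | OUT={b, c, e, f}
  B7: | IN={c, e, f} | OUT={c, f}
  B8: | IN={c, f} | OUT={}

Merge at B0: OUT[B0] = IN[B1] ⊔ IN[B6] = {b, c, e, f}
Applying B0's transfer function to that OUT value gives IN[B0] (row B0 above).

Answer: {b, c, d, e, f}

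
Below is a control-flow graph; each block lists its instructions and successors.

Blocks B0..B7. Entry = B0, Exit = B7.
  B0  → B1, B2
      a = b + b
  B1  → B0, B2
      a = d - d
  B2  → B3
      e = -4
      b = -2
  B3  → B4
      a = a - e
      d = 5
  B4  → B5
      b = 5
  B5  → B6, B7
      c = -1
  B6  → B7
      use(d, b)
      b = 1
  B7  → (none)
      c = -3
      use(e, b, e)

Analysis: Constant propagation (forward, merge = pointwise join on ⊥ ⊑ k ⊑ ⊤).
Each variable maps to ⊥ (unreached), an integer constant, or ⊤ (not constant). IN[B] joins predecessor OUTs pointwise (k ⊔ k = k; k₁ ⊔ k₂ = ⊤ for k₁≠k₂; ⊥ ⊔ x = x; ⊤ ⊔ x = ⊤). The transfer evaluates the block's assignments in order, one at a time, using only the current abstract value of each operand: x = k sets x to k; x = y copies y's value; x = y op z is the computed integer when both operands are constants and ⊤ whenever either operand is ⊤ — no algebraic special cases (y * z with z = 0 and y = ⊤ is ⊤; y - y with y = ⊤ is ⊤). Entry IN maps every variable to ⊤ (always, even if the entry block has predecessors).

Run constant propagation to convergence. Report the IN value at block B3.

Fixpoint table:
  B0: | IN=(all ⊤) | OUT=(all ⊤)
  B1: | IN=(all ⊤) | OUT=(all ⊤)
  B2: | IN=(all ⊤) | OUT={b:-2, e:-4; rest ⊤}
  B3: | IN={b:-2, e:-4; rest ⊤} | OUT={b:-2, d:5, e:-4; rest ⊤}
  B4: | IN={b:-2, d:5, e:-4; rest ⊤} | OUT={b:5, d:5, e:-4; rest ⊤}
  B5: | IN={b:5, d:5, e:-4; rest ⊤} | OUT={b:5, c:-1, d:5, e:-4; rest ⊤}
  B6: | IN={b:5, c:-1, d:5, e:-4; rest ⊤} | OUT={b:1, c:-1, d:5, e:-4; rest ⊤}
  B7: | IN={c:-1, d:5, e:-4; rest ⊤} | OUT={c:-3, d:5, e:-4; rest ⊤}

Merge at B3: IN[B3] = OUT[B2] = {a: ⊤, b: -2, c: ⊤, d: ⊤, e: -4, f: ⊤}

Answer: {a: ⊤, b: -2, c: ⊤, d: ⊤, e: -4, f: ⊤}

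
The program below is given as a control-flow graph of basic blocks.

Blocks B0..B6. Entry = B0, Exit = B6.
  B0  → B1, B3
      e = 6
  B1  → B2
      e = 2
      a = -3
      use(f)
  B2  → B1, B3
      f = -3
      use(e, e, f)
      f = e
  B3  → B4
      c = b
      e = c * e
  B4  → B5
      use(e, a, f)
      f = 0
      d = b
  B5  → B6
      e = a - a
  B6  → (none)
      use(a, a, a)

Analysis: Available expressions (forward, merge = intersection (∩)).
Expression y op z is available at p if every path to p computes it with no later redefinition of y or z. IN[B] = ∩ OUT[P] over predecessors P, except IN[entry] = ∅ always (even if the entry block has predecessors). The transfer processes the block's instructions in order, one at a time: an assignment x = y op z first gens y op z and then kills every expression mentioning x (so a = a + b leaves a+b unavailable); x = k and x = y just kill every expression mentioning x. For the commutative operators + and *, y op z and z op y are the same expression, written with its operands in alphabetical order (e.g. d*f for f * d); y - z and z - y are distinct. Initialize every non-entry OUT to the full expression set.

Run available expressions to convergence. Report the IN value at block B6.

Answer: {a-a}

Derivation:
Fixpoint table:
  B0: | IN={} | OUT={}
  B1: | IN={} | OUT={}
  B2: | IN={} | OUT={}
  B3: | IN={} | OUT={}
  B4: | IN={} | OUT={}
  B5: | IN={} | OUT={a-a}
  B6: | IN={a-a} | OUT={a-a}

Merge at B6: IN[B6] = OUT[B5] = {a-a}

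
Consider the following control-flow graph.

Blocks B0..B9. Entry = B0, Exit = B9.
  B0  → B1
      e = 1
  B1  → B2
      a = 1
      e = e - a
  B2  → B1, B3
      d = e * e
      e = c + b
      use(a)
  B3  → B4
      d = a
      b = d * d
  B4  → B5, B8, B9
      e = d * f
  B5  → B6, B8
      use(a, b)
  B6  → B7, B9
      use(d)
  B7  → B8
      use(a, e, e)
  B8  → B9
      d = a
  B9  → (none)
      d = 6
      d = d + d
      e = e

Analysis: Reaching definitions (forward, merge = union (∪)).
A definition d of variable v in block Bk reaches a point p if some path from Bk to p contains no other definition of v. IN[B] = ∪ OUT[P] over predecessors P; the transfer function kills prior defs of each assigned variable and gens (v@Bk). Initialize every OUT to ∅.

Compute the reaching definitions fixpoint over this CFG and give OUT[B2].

Answer: {a@B1, d@B2, e@B2}

Working:
Fixpoint table:
  B0:   IN={}   OUT={e@B0}
  B1:   IN={a@B1, d@B2, e@B0, e@B2}   OUT={a@B1, d@B2, e@B1}
  B2:   IN={a@B1, d@B2, e@B1}   OUT={a@B1, d@B2, e@B2}
  B3:   IN={a@B1, d@B2, e@B2}   OUT={a@B1, b@B3, d@B3, e@B2}
  B4:   IN={a@B1, b@B3, d@B3, e@B2}   OUT={a@B1, b@B3, d@B3, e@B4}
  B5:   IN={a@B1, b@B3, d@B3, e@B4}   OUT={a@B1, b@B3, d@B3, e@B4}
  B6:   IN={a@B1, b@B3, d@B3, e@B4}   OUT={a@B1, b@B3, d@B3, e@B4}
  B7:   IN={a@B1, b@B3, d@B3, e@B4}   OUT={a@B1, b@B3, d@B3, e@B4}
  B8:   IN={a@B1, b@B3, d@B3, e@B4}   OUT={a@B1, b@B3, d@B8, e@B4}
  B9:   IN={a@B1, b@B3, d@B3, d@B8, e@B4}   OUT={a@B1, b@B3, d@B9, e@B9}

Merge at B2: IN[B2] = OUT[B1] = {a@B1, d@B2, e@B1}
Applying B2's transfer function to that IN value gives OUT[B2] (row B2 above).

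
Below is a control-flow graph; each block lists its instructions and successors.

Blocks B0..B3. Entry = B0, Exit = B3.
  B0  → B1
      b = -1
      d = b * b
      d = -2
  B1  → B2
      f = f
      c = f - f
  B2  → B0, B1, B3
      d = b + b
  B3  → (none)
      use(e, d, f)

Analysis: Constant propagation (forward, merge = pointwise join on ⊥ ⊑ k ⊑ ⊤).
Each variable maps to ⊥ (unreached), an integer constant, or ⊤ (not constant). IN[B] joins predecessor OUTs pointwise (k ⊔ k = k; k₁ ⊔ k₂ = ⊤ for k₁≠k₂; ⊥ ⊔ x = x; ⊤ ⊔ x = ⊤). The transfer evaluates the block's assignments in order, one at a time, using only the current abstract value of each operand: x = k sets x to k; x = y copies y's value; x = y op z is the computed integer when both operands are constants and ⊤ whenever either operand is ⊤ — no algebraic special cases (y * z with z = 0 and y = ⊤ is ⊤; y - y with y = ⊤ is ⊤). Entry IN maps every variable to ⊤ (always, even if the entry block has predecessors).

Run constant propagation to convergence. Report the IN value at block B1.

Answer: {a: ⊤, b: -1, c: ⊤, d: -2, e: ⊤, f: ⊤}

Derivation:
Per-block solution:
  B0: | IN=(all ⊤) | OUT={b:-1, d:-2; rest ⊤}
  B1: | IN={b:-1, d:-2; rest ⊤} | OUT={b:-1, d:-2; rest ⊤}
  B2: | IN={b:-1, d:-2; rest ⊤} | OUT={b:-1, d:-2; rest ⊤}
  B3: | IN={b:-1, d:-2; rest ⊤} | OUT={b:-1, d:-2; rest ⊤}

Merge at B1: IN[B1] = OUT[B0] ⊔ OUT[B2] = {a: ⊤, b: -1, c: ⊤, d: -2, e: ⊤, f: ⊤}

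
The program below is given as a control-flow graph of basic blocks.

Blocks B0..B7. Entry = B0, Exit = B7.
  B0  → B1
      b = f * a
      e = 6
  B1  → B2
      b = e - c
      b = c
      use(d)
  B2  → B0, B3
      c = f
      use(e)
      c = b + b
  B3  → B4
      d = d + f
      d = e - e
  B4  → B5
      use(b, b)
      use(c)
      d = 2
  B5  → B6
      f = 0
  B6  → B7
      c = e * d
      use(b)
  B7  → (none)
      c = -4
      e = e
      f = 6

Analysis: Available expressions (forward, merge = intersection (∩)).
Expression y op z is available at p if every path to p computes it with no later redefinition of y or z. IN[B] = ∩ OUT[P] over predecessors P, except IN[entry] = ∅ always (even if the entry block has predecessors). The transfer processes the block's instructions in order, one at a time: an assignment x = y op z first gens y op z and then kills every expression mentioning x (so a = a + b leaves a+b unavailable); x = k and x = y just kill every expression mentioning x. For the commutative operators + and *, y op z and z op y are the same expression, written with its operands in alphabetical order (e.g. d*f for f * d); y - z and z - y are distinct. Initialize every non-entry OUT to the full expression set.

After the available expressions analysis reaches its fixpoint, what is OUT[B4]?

Converged values:
  B0:  IN={}  OUT={a*f}
  B1:  IN={a*f}  OUT={a*f, e-c}
  B2:  IN={a*f, e-c}  OUT={a*f, b+b}
  B3:  IN={a*f, b+b}  OUT={a*f, b+b, e-e}
  B4:  IN={a*f, b+b, e-e}  OUT={a*f, b+b, e-e}
  B5:  IN={a*f, b+b, e-e}  OUT={b+b, e-e}
  B6:  IN={b+b, e-e}  OUT={b+b, d*e, e-e}
  B7:  IN={b+b, d*e, e-e}  OUT={b+b}

Merge at B4: IN[B4] = OUT[B3] = {a*f, b+b, e-e}
Applying B4's transfer function to that IN value gives OUT[B4] (row B4 above).

Answer: {a*f, b+b, e-e}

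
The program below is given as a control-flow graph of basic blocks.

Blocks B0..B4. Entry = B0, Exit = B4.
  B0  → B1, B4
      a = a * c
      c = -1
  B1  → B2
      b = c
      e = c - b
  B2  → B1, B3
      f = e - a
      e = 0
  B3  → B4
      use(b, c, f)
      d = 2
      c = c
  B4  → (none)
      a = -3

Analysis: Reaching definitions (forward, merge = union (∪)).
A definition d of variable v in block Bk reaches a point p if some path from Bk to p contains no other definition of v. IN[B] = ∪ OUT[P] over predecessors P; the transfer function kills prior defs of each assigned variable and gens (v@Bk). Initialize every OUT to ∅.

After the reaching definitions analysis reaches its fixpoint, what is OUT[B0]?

Fixpoint table:
  B0: | IN={} | OUT={a@B0, c@B0}
  B1: | IN={a@B0, b@B1, c@B0, e@B2, f@B2} | OUT={a@B0, b@B1, c@B0, e@B1, f@B2}
  B2: | IN={a@B0, b@B1, c@B0, e@B1, f@B2} | OUT={a@B0, b@B1, c@B0, e@B2, f@B2}
  B3: | IN={a@B0, b@B1, c@B0, e@B2, f@B2} | OUT={a@B0, b@B1, c@B3, d@B3, e@B2, f@B2}
  B4: | IN={a@B0, b@B1, c@B0, c@B3, d@B3, e@B2, f@B2} | OUT={a@B4, b@B1, c@B0, c@B3, d@B3, e@B2, f@B2}

B0 is the boundary node: IN[B0] = {}
Applying B0's transfer function to that IN value gives OUT[B0] (row B0 above).

Answer: {a@B0, c@B0}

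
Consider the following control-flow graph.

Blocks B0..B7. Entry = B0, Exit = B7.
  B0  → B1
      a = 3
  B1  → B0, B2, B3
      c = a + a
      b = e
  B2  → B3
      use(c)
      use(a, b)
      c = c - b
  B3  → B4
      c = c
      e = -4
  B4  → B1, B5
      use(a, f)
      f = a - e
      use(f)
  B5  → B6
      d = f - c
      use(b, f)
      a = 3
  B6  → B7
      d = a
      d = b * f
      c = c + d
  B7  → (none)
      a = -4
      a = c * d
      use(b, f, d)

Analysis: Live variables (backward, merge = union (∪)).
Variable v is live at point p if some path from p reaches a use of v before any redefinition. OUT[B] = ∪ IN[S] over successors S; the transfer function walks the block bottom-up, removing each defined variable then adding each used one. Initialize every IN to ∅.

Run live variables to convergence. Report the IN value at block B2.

Answer: {a, b, c, f}

Working:
Converged values:
  B0: | IN={e, f} | OUT={a, e, f}
  B1: | IN={a, e, f} | OUT={a, b, c, e, f}
  B2: | IN={a, b, c, f} | OUT={a, b, c, f}
  B3: | IN={a, b, c, f} | OUT={a, b, c, e, f}
  B4: | IN={a, b, c, e, f} | OUT={a, b, c, e, f}
  B5: | IN={b, c, f} | OUT={a, b, c, f}
  B6: | IN={a, b, c, f} | OUT={b, c, d, f}
  B7: | IN={b, c, d, f} | OUT={}

Merge at B2: OUT[B2] = IN[B3] = {a, b, c, f}
Applying B2's transfer function to that OUT value gives IN[B2] (row B2 above).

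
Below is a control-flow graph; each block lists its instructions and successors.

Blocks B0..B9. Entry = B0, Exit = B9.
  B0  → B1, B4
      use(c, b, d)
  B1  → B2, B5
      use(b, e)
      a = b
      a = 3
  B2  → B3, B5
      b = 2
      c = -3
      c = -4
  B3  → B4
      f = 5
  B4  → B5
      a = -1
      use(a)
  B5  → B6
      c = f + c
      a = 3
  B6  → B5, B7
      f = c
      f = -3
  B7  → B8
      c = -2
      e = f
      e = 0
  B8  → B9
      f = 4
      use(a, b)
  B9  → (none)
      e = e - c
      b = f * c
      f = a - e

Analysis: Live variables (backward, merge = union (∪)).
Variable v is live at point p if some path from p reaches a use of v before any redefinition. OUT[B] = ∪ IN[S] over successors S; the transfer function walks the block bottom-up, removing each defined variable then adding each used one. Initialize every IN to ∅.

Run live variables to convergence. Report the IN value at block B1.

Answer: {b, c, e, f}

Derivation:
Fixpoint table:
  B0:  IN={b, c, d, e, f}  OUT={b, c, e, f}
  B1:  IN={b, c, e, f}  OUT={b, c, f}
  B2:  IN={f}  OUT={b, c, f}
  B3:  IN={b, c}  OUT={b, c, f}
  B4:  IN={b, c, f}  OUT={b, c, f}
  B5:  IN={b, c, f}  OUT={a, b, c}
  B6:  IN={a, b, c}  OUT={a, b, c, f}
  B7:  IN={a, b, f}  OUT={a, b, c, e}
  B8:  IN={a, b, c, e}  OUT={a, c, e, f}
  B9:  IN={a, c, e, f}  OUT={}

Merge at B1: OUT[B1] = IN[B2] ⊔ IN[B5] = {b, c, f}
Applying B1's transfer function to that OUT value gives IN[B1] (row B1 above).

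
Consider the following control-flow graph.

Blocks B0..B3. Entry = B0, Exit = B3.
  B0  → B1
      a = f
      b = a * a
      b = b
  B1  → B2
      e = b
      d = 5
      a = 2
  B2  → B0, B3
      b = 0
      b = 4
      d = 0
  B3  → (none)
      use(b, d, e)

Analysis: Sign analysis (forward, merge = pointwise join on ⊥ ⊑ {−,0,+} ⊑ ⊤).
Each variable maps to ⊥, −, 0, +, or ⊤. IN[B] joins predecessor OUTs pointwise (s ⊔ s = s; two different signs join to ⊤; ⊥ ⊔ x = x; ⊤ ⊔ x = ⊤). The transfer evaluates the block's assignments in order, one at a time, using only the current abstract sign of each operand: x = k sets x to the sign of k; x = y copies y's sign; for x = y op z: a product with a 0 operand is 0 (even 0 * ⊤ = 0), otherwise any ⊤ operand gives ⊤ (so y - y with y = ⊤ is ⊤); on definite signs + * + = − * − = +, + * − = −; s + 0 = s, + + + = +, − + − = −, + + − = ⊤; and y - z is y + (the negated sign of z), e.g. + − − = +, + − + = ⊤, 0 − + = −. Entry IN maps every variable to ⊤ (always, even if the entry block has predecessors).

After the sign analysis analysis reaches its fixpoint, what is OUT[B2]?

Answer: {a: +, b: +, c: ⊤, d: 0, e: ⊤, f: ⊤}

Derivation:
Converged values:
  B0:  IN=(all ⊤)  OUT=(all ⊤)
  B1:  IN=(all ⊤)  OUT={a:+, d:+; rest ⊤}
  B2:  IN={a:+, d:+; rest ⊤}  OUT={a:+, b:+, d:0; rest ⊤}
  B3:  IN={a:+, b:+, d:0; rest ⊤}  OUT={a:+, b:+, d:0; rest ⊤}

Merge at B2: IN[B2] = OUT[B1] = {a: +, b: ⊤, c: ⊤, d: +, e: ⊤, f: ⊤}
Applying B2's transfer function to that IN value gives OUT[B2] (row B2 above).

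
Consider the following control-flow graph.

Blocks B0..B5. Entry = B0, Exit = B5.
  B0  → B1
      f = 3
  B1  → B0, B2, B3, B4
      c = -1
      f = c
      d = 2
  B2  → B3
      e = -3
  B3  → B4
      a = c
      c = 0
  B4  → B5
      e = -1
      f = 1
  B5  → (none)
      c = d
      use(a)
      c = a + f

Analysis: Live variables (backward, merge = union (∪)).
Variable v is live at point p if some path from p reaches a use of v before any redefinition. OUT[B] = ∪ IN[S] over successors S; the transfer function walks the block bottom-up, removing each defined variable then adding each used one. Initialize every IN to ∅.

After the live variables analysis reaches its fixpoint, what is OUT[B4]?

Fixpoint table:
  B0: | IN={a} | OUT={a}
  B1: | IN={a} | OUT={a, c, d}
  B2: | IN={c, d} | OUT={c, d}
  B3: | IN={c, d} | OUT={a, d}
  B4: | IN={a, d} | OUT={a, d, f}
  B5: | IN={a, d, f} | OUT={}

Merge at B4: OUT[B4] = IN[B5] = {a, d, f}

Answer: {a, d, f}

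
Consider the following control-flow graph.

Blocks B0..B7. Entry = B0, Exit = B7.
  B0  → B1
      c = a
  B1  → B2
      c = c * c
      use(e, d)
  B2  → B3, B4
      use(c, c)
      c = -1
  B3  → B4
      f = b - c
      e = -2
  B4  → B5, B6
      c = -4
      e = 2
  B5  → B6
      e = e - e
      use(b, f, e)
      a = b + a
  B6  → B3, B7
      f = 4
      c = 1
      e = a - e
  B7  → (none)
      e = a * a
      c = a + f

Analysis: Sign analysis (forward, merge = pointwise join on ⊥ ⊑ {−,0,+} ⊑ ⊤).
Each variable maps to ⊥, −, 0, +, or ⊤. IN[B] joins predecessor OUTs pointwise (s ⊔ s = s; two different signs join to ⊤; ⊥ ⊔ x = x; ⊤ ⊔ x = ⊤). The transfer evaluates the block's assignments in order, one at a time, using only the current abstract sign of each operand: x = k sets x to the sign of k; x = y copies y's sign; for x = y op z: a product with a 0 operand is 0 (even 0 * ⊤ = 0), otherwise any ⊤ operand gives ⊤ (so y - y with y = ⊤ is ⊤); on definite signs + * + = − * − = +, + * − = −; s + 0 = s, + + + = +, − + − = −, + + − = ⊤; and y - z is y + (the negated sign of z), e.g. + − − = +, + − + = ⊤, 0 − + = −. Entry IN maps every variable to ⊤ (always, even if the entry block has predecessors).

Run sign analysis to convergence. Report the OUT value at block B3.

Fixpoint table:
  B0:  IN=(all ⊤)  OUT=(all ⊤)
  B1:  IN=(all ⊤)  OUT=(all ⊤)
  B2:  IN=(all ⊤)  OUT={c:-; rest ⊤}
  B3:  IN=(all ⊤)  OUT={e:-; rest ⊤}
  B4:  IN=(all ⊤)  OUT={c:-, e:+; rest ⊤}
  B5:  IN={c:-, e:+; rest ⊤}  OUT={c:-; rest ⊤}
  B6:  IN={c:-; rest ⊤}  OUT={c:+, f:+; rest ⊤}
  B7:  IN={c:+, f:+; rest ⊤}  OUT={f:+; rest ⊤}

Merge at B3: IN[B3] = OUT[B2] ⊔ OUT[B6] = {a: ⊤, b: ⊤, c: ⊤, d: ⊤, e: ⊤, f: ⊤}
Applying B3's transfer function to that IN value gives OUT[B3] (row B3 above).

Answer: {a: ⊤, b: ⊤, c: ⊤, d: ⊤, e: -, f: ⊤}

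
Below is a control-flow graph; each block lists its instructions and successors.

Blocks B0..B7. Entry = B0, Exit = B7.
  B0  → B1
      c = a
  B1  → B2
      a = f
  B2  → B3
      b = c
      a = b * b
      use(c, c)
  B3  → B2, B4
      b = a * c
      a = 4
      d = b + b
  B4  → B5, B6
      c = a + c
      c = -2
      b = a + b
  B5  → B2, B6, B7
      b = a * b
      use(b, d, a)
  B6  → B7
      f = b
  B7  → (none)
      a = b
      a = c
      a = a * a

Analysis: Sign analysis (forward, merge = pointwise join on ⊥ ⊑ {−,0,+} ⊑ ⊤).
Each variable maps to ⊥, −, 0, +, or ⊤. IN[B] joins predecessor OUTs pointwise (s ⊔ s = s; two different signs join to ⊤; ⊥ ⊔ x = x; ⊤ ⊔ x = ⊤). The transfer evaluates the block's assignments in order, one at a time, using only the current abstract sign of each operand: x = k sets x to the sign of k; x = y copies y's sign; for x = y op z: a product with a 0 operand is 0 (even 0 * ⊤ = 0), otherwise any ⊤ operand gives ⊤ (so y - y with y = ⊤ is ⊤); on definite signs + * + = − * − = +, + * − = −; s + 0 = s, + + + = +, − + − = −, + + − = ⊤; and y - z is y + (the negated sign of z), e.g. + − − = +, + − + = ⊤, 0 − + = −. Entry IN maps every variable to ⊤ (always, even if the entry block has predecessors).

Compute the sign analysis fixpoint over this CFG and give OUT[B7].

Fixpoint table:
  B0: | IN=(all ⊤) | OUT=(all ⊤)
  B1: | IN=(all ⊤) | OUT=(all ⊤)
  B2: | IN=(all ⊤) | OUT=(all ⊤)
  B3: | IN=(all ⊤) | OUT={a:+; rest ⊤}
  B4: | IN={a:+; rest ⊤} | OUT={a:+, c:-; rest ⊤}
  B5: | IN={a:+, c:-; rest ⊤} | OUT={a:+, c:-; rest ⊤}
  B6: | IN={a:+, c:-; rest ⊤} | OUT={a:+, c:-; rest ⊤}
  B7: | IN={a:+, c:-; rest ⊤} | OUT={a:+, c:-; rest ⊤}

Merge at B7: IN[B7] = OUT[B5] ⊔ OUT[B6] = {a: +, b: ⊤, c: -, d: ⊤, e: ⊤, f: ⊤}
Applying B7's transfer function to that IN value gives OUT[B7] (row B7 above).

Answer: {a: +, b: ⊤, c: -, d: ⊤, e: ⊤, f: ⊤}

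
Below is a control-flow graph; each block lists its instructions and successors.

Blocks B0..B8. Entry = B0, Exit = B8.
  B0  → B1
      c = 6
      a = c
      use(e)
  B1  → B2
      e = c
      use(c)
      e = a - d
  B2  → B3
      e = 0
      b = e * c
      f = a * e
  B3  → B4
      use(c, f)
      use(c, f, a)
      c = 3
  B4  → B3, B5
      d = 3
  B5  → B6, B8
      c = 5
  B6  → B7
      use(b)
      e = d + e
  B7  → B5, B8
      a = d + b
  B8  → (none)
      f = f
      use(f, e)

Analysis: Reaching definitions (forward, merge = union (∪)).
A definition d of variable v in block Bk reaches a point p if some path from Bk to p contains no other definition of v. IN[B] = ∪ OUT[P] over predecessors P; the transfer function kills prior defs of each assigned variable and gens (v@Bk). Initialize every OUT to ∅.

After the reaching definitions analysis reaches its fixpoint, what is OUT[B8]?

Answer: {a@B0, a@B7, b@B2, c@B5, d@B4, e@B2, e@B6, f@B8}

Derivation:
Converged values:
  B0:  IN={}  OUT={a@B0, c@B0}
  B1:  IN={a@B0, c@B0}  OUT={a@B0, c@B0, e@B1}
  B2:  IN={a@B0, c@B0, e@B1}  OUT={a@B0, b@B2, c@B0, e@B2, f@B2}
  B3:  IN={a@B0, b@B2, c@B0, c@B3, d@B4, e@B2, f@B2}  OUT={a@B0, b@B2, c@B3, d@B4, e@B2, f@B2}
  B4:  IN={a@B0, b@B2, c@B3, d@B4, e@B2, f@B2}  OUT={a@B0, b@B2, c@B3, d@B4, e@B2, f@B2}
  B5:  IN={a@B0, a@B7, b@B2, c@B3, c@B5, d@B4, e@B2, e@B6, f@B2}  OUT={a@B0, a@B7, b@B2, c@B5, d@B4, e@B2, e@B6, f@B2}
  B6:  IN={a@B0, a@B7, b@B2, c@B5, d@B4, e@B2, e@B6, f@B2}  OUT={a@B0, a@B7, b@B2, c@B5, d@B4, e@B6, f@B2}
  B7:  IN={a@B0, a@B7, b@B2, c@B5, d@B4, e@B6, f@B2}  OUT={a@B7, b@B2, c@B5, d@B4, e@B6, f@B2}
  B8:  IN={a@B0, a@B7, b@B2, c@B5, d@B4, e@B2, e@B6, f@B2}  OUT={a@B0, a@B7, b@B2, c@B5, d@B4, e@B2, e@B6, f@B8}

Merge at B8: IN[B8] = OUT[B5] ⊔ OUT[B7] = {a@B0, a@B7, b@B2, c@B5, d@B4, e@B2, e@B6, f@B2}
Applying B8's transfer function to that IN value gives OUT[B8] (row B8 above).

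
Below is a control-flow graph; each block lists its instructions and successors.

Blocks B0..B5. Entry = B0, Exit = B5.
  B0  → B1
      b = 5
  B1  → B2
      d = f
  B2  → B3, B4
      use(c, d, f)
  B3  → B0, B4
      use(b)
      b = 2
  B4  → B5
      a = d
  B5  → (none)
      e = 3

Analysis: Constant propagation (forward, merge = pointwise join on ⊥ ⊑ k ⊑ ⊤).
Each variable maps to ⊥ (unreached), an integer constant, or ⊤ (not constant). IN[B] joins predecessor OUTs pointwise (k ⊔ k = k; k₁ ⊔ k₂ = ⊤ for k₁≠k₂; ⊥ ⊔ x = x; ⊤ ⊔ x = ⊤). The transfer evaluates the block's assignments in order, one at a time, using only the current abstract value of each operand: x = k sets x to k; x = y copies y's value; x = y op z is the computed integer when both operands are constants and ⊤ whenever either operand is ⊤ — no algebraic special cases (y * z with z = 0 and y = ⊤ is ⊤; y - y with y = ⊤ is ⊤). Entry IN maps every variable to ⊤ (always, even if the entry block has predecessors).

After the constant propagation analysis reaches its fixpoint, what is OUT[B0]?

Per-block solution:
  B0:  IN=(all ⊤)  OUT={b:5; rest ⊤}
  B1:  IN={b:5; rest ⊤}  OUT={b:5; rest ⊤}
  B2:  IN={b:5; rest ⊤}  OUT={b:5; rest ⊤}
  B3:  IN={b:5; rest ⊤}  OUT={b:2; rest ⊤}
  B4:  IN=(all ⊤)  OUT=(all ⊤)
  B5:  IN=(all ⊤)  OUT={e:3; rest ⊤}

Merge at B0 (entry node, so the boundary value (all ⊤) is joined with the incoming edge(s)): IN[B0] = (all ⊤) ⊔ OUT[B3] = {a: ⊤, b: ⊤, c: ⊤, d: ⊤, e: ⊤, f: ⊤}
Applying B0's transfer function to that IN value gives OUT[B0] (row B0 above).

Answer: {a: ⊤, b: 5, c: ⊤, d: ⊤, e: ⊤, f: ⊤}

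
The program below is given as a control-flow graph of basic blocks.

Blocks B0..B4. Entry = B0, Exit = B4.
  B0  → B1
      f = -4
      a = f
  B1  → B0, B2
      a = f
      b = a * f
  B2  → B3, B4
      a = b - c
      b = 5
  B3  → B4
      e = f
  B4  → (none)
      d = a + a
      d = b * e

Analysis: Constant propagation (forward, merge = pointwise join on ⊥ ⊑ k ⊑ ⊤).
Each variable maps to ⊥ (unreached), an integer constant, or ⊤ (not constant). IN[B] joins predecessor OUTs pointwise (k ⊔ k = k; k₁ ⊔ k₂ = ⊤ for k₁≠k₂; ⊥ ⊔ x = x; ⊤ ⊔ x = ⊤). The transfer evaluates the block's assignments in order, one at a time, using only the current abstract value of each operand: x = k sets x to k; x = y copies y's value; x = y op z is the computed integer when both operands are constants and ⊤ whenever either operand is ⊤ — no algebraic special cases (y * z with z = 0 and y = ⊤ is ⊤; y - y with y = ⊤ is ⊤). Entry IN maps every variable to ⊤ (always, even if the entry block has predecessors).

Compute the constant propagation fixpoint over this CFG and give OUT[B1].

Answer: {a: -4, b: 16, c: ⊤, d: ⊤, e: ⊤, f: -4}

Trace:
Per-block solution:
  B0: | IN=(all ⊤) | OUT={a:-4, f:-4; rest ⊤}
  B1: | IN={a:-4, f:-4; rest ⊤} | OUT={a:-4, b:16, f:-4; rest ⊤}
  B2: | IN={a:-4, b:16, f:-4; rest ⊤} | OUT={b:5, f:-4; rest ⊤}
  B3: | IN={b:5, f:-4; rest ⊤} | OUT={b:5, e:-4, f:-4; rest ⊤}
  B4: | IN={b:5, f:-4; rest ⊤} | OUT={b:5, f:-4; rest ⊤}

Merge at B1: IN[B1] = OUT[B0] = {a: -4, b: ⊤, c: ⊤, d: ⊤, e: ⊤, f: -4}
Applying B1's transfer function to that IN value gives OUT[B1] (row B1 above).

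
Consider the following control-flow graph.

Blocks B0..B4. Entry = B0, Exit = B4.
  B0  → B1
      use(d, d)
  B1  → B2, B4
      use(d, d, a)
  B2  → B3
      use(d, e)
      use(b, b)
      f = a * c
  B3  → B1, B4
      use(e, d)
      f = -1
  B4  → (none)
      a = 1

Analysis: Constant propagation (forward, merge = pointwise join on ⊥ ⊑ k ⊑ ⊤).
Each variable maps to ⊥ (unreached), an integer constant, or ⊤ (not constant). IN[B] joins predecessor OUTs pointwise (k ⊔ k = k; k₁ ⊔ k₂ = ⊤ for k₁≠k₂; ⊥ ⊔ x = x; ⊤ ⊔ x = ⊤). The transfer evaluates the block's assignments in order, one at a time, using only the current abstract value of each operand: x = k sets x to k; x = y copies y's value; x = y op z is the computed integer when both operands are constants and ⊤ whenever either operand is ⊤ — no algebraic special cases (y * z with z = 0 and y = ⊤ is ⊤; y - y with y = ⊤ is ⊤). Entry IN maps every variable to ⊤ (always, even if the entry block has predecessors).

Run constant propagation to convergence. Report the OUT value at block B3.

Fixpoint table:
  B0: | IN=(all ⊤) | OUT=(all ⊤)
  B1: | IN=(all ⊤) | OUT=(all ⊤)
  B2: | IN=(all ⊤) | OUT=(all ⊤)
  B3: | IN=(all ⊤) | OUT={f:-1; rest ⊤}
  B4: | IN=(all ⊤) | OUT={a:1; rest ⊤}

Merge at B3: IN[B3] = OUT[B2] = {a: ⊤, b: ⊤, c: ⊤, d: ⊤, e: ⊤, f: ⊤}
Applying B3's transfer function to that IN value gives OUT[B3] (row B3 above).

Answer: {a: ⊤, b: ⊤, c: ⊤, d: ⊤, e: ⊤, f: -1}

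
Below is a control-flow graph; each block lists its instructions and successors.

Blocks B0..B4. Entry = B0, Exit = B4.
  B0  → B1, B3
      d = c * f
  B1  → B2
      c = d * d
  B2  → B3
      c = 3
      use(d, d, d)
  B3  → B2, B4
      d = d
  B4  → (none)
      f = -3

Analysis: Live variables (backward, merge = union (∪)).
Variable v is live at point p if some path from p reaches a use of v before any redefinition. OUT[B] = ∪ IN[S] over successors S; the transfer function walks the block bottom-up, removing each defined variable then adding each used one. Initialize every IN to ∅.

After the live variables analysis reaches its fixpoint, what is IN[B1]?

Answer: {d}

Trace:
Converged values:
  B0:   IN={c, f}   OUT={d}
  B1:   IN={d}   OUT={d}
  B2:   IN={d}   OUT={d}
  B3:   IN={d}   OUT={d}
  B4:   IN={}   OUT={}

Merge at B1: OUT[B1] = IN[B2] = {d}
Applying B1's transfer function to that OUT value gives IN[B1] (row B1 above).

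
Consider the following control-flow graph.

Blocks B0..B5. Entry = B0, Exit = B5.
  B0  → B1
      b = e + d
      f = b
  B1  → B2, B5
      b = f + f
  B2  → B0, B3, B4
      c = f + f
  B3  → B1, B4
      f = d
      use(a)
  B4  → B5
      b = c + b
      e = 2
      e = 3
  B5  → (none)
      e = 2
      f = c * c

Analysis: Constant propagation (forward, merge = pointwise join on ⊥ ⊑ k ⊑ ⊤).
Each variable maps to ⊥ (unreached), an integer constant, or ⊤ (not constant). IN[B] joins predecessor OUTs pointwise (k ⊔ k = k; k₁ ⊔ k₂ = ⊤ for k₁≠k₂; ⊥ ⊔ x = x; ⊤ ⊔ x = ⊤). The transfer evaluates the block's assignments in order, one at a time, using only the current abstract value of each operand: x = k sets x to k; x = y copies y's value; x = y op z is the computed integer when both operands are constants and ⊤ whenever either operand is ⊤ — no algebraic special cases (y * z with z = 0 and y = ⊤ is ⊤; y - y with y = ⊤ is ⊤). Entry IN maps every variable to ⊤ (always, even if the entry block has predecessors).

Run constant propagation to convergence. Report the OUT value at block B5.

Answer: {a: ⊤, b: ⊤, c: ⊤, d: ⊤, e: 2, f: ⊤}

Derivation:
Fixpoint table:
  B0: | IN=(all ⊤) | OUT=(all ⊤)
  B1: | IN=(all ⊤) | OUT=(all ⊤)
  B2: | IN=(all ⊤) | OUT=(all ⊤)
  B3: | IN=(all ⊤) | OUT=(all ⊤)
  B4: | IN=(all ⊤) | OUT={e:3; rest ⊤}
  B5: | IN=(all ⊤) | OUT={e:2; rest ⊤}

Merge at B5: IN[B5] = OUT[B1] ⊔ OUT[B4] = {a: ⊤, b: ⊤, c: ⊤, d: ⊤, e: ⊤, f: ⊤}
Applying B5's transfer function to that IN value gives OUT[B5] (row B5 above).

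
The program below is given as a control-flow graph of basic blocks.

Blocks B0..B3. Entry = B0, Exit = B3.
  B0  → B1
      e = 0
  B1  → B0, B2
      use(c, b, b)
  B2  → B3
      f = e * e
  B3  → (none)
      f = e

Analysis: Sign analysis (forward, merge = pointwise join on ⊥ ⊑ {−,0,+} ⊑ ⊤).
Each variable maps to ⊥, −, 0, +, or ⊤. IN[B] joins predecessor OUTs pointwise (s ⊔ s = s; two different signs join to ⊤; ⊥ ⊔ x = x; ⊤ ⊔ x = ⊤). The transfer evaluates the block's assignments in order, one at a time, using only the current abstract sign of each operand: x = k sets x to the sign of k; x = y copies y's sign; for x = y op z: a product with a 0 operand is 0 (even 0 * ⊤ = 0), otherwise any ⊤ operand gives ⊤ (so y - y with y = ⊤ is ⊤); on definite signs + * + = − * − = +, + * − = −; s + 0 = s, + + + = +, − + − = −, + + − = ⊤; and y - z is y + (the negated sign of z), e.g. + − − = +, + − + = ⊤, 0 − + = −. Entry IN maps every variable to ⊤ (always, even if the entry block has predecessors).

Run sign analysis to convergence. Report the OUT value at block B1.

Fixpoint table:
  B0: | IN=(all ⊤) | OUT={e:0; rest ⊤}
  B1: | IN={e:0; rest ⊤} | OUT={e:0; rest ⊤}
  B2: | IN={e:0; rest ⊤} | OUT={e:0, f:0; rest ⊤}
  B3: | IN={e:0, f:0; rest ⊤} | OUT={e:0, f:0; rest ⊤}

Merge at B1: IN[B1] = OUT[B0] = {a: ⊤, b: ⊤, c: ⊤, d: ⊤, e: 0, f: ⊤}
Applying B1's transfer function to that IN value gives OUT[B1] (row B1 above).

Answer: {a: ⊤, b: ⊤, c: ⊤, d: ⊤, e: 0, f: ⊤}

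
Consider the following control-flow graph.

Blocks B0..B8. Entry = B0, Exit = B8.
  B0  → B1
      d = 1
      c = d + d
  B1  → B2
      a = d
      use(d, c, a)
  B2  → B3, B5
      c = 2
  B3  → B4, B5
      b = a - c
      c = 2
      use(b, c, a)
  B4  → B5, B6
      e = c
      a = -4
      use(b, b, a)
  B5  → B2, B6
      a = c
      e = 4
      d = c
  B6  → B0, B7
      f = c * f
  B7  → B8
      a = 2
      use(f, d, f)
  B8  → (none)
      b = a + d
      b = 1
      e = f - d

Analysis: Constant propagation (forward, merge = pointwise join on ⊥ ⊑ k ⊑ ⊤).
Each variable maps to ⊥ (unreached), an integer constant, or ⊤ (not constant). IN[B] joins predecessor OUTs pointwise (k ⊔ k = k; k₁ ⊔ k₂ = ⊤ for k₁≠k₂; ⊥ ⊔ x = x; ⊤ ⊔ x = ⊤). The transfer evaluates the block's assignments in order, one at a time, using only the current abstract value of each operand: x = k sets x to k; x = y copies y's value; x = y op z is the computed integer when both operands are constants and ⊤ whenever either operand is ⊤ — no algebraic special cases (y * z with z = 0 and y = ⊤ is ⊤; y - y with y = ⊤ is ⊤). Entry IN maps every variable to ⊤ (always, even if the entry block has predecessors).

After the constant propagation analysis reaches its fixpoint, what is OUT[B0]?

Converged values:
  B0: | IN=(all ⊤) | OUT={c:2, d:1; rest ⊤}
  B1: | IN={c:2, d:1; rest ⊤} | OUT={a:1, c:2, d:1; rest ⊤}
  B2: | IN={c:2; rest ⊤} | OUT={c:2; rest ⊤}
  B3: | IN={c:2; rest ⊤} | OUT={c:2; rest ⊤}
  B4: | IN={c:2; rest ⊤} | OUT={a:-4, c:2, e:2; rest ⊤}
  B5: | IN={c:2; rest ⊤} | OUT={a:2, c:2, d:2, e:4; rest ⊤}
  B6: | IN={c:2; rest ⊤} | OUT={c:2; rest ⊤}
  B7: | IN={c:2; rest ⊤} | OUT={a:2, c:2; rest ⊤}
  B8: | IN={a:2, c:2; rest ⊤} | OUT={a:2, b:1, c:2; rest ⊤}

Merge at B0 (entry node, so the boundary value (all ⊤) is joined with the incoming edge(s)): IN[B0] = (all ⊤) ⊔ OUT[B6] = {a: ⊤, b: ⊤, c: ⊤, d: ⊤, e: ⊤, f: ⊤}
Applying B0's transfer function to that IN value gives OUT[B0] (row B0 above).

Answer: {a: ⊤, b: ⊤, c: 2, d: 1, e: ⊤, f: ⊤}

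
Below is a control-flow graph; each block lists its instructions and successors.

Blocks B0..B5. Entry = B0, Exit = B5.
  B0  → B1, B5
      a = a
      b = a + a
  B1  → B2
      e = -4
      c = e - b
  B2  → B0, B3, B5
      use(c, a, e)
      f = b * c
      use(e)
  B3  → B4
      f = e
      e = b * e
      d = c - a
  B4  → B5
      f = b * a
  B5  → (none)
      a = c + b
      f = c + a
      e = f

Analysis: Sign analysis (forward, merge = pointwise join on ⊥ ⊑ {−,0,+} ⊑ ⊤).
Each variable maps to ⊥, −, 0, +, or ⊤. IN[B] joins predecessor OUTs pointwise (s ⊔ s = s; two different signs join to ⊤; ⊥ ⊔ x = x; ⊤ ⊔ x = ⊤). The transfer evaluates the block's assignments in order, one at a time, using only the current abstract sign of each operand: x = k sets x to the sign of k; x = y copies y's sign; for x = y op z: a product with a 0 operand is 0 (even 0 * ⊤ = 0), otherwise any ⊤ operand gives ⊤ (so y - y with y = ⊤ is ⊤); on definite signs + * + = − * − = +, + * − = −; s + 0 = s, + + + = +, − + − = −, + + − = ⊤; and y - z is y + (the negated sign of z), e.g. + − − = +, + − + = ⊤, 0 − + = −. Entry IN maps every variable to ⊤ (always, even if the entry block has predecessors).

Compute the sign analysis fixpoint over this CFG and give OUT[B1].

Answer: {a: ⊤, b: ⊤, c: ⊤, d: ⊤, e: -, f: ⊤}

Working:
Per-block solution:
  B0:   IN=(all ⊤)   OUT=(all ⊤)
  B1:   IN=(all ⊤)   OUT={e:-; rest ⊤}
  B2:   IN={e:-; rest ⊤}   OUT={e:-; rest ⊤}
  B3:   IN={e:-; rest ⊤}   OUT={f:-; rest ⊤}
  B4:   IN={f:-; rest ⊤}   OUT=(all ⊤)
  B5:   IN=(all ⊤)   OUT=(all ⊤)

Merge at B1: IN[B1] = OUT[B0] = {a: ⊤, b: ⊤, c: ⊤, d: ⊤, e: ⊤, f: ⊤}
Applying B1's transfer function to that IN value gives OUT[B1] (row B1 above).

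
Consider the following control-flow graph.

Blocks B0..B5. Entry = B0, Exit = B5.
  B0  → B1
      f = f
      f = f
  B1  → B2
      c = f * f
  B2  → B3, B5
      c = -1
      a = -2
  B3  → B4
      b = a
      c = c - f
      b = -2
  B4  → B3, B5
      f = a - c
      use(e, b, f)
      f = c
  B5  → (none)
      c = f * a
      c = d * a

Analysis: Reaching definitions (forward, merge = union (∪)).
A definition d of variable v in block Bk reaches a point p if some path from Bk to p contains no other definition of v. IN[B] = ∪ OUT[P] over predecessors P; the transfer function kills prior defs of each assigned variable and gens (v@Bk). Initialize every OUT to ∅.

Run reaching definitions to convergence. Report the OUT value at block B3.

Answer: {a@B2, b@B3, c@B3, f@B0, f@B4}

Derivation:
Fixpoint table:
  B0: | IN={} | OUT={f@B0}
  B1: | IN={f@B0} | OUT={c@B1, f@B0}
  B2: | IN={c@B1, f@B0} | OUT={a@B2, c@B2, f@B0}
  B3: | IN={a@B2, b@B3, c@B2, c@B3, f@B0, f@B4} | OUT={a@B2, b@B3, c@B3, f@B0, f@B4}
  B4: | IN={a@B2, b@B3, c@B3, f@B0, f@B4} | OUT={a@B2, b@B3, c@B3, f@B4}
  B5: | IN={a@B2, b@B3, c@B2, c@B3, f@B0, f@B4} | OUT={a@B2, b@B3, c@B5, f@B0, f@B4}

Merge at B3: IN[B3] = OUT[B2] ⊔ OUT[B4] = {a@B2, b@B3, c@B2, c@B3, f@B0, f@B4}
Applying B3's transfer function to that IN value gives OUT[B3] (row B3 above).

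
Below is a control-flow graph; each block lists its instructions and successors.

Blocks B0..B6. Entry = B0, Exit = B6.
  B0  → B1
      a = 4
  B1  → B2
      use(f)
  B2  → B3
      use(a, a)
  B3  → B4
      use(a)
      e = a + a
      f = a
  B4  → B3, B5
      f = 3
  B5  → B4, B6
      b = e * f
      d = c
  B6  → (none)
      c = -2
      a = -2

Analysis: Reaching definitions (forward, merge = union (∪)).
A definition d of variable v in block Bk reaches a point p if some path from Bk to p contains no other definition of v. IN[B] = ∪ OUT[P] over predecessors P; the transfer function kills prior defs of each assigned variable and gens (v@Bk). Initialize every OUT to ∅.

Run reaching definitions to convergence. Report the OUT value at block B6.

Answer: {a@B6, b@B5, c@B6, d@B5, e@B3, f@B4}

Derivation:
Converged values:
  B0:   IN={}   OUT={a@B0}
  B1:   IN={a@B0}   OUT={a@B0}
  B2:   IN={a@B0}   OUT={a@B0}
  B3:   IN={a@B0, b@B5, d@B5, e@B3, f@B4}   OUT={a@B0, b@B5, d@B5, e@B3, f@B3}
  B4:   IN={a@B0, b@B5, d@B5, e@B3, f@B3, f@B4}   OUT={a@B0, b@B5, d@B5, e@B3, f@B4}
  B5:   IN={a@B0, b@B5, d@B5, e@B3, f@B4}   OUT={a@B0, b@B5, d@B5, e@B3, f@B4}
  B6:   IN={a@B0, b@B5, d@B5, e@B3, f@B4}   OUT={a@B6, b@B5, c@B6, d@B5, e@B3, f@B4}

Merge at B6: IN[B6] = OUT[B5] = {a@B0, b@B5, d@B5, e@B3, f@B4}
Applying B6's transfer function to that IN value gives OUT[B6] (row B6 above).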